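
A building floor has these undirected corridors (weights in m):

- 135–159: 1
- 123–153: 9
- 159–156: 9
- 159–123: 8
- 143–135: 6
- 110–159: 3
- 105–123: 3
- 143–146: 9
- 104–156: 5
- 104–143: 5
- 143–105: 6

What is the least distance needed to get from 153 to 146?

27 m

Running Dijkstra from 153:
153: 0
123: 9  (via 153)
105: 12  (via 123)
159: 17  (via 123)
135: 18  (via 159)
143: 18  (via 105)
110: 20  (via 159)
104: 23  (via 143)
156: 26  (via 159)
146: 27  (via 143)
Shortest route: 153–123–105–143–146 = 27 m.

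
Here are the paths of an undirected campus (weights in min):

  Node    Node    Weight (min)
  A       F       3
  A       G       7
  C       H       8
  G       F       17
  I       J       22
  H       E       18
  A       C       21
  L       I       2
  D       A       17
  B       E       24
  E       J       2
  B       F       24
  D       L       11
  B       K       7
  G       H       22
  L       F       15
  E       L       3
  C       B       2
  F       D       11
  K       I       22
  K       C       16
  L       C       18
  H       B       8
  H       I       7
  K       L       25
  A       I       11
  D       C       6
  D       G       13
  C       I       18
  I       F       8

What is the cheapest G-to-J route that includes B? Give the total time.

43 min

Shortest G→B: G–D–C–B = 21
Best B to J: B–H–I–L–E–J costing 22
Total via B: 21 + 22 = 43 min.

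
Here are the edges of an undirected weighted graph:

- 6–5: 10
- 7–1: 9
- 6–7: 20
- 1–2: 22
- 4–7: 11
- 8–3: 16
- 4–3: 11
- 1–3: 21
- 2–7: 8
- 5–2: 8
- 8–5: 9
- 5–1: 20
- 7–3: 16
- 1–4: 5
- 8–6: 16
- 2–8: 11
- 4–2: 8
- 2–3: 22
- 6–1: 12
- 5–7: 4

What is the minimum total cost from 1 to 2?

Enumerating some paths:
1 - 2: 22 = 22
1 - 7 - 5 - 2: 9+4+8 = 21
1 - 7 - 2: 9+8 = 17
1 - 4 - 2: 5+8 = 13
The minimum is 13 via 1 - 4 - 2.

13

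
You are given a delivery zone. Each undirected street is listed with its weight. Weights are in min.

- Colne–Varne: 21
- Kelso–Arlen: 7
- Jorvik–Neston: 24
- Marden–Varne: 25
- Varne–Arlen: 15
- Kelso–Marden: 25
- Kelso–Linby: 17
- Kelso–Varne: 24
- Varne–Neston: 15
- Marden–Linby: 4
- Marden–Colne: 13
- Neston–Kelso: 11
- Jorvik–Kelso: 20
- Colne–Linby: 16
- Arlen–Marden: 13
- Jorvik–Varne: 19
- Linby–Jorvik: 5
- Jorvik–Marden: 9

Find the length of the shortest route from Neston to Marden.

Settle nodes by increasing distance from Neston:
Neston: 0
Kelso: 11  (via Neston)
Varne: 15  (via Neston)
Arlen: 18  (via Kelso)
Jorvik: 24  (via Neston)
Linby: 28  (via Kelso)
Marden: 31  (via Arlen)
Shortest route: Neston–Kelso–Arlen–Marden = 31 min.

31 min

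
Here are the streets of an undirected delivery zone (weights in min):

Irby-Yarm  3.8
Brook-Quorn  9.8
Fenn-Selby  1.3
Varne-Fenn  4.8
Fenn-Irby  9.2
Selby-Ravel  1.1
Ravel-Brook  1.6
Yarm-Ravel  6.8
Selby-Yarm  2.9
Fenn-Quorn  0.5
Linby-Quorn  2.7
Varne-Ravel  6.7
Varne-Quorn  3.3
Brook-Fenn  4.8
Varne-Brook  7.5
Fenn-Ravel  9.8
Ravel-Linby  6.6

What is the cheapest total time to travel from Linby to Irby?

11.2 min

Settle nodes by increasing distance from Linby:
Linby: 0
Quorn: 2.7  (via Linby)
Fenn: 3.2  (via Quorn)
Selby: 4.5  (via Fenn)
Ravel: 5.6  (via Selby)
Varne: 6  (via Quorn)
Brook: 7.2  (via Ravel)
Yarm: 7.4  (via Selby)
Irby: 11.2  (via Yarm)
Shortest route: Linby–Quorn–Fenn–Selby–Yarm–Irby = 11.2 min.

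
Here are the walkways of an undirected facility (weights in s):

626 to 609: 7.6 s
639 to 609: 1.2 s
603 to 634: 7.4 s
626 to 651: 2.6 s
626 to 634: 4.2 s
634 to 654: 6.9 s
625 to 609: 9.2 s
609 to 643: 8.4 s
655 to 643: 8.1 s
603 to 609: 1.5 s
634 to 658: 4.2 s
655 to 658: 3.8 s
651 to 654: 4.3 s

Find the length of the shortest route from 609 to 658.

13.1 s

Running Dijkstra from 609:
609: 0
639: 1.2  (via 609)
603: 1.5  (via 609)
626: 7.6  (via 609)
643: 8.4  (via 609)
634: 8.9  (via 603)
625: 9.2  (via 609)
651: 10.2  (via 626)
658: 13.1  (via 634)
Shortest route: 609–603–634–658 = 13.1 s.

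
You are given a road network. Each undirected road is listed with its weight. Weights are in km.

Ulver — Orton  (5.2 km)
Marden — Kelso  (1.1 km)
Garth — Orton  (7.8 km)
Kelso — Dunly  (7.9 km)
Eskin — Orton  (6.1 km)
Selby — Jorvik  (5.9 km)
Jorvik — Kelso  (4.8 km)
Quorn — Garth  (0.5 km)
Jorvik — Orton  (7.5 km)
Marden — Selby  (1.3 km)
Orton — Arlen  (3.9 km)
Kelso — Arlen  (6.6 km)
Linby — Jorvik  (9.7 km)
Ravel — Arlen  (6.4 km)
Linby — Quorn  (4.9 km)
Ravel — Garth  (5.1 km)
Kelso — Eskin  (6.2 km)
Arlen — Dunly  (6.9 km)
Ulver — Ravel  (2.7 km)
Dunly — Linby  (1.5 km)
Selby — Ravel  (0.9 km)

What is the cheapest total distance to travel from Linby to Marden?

10.5 km

Candidate routes:
Linby → Quorn → Garth → Ravel → Selby → Marden: 4.9+0.5+5.1+0.9+1.3 = 12.7
Linby → Dunly → Kelso → Marden: 1.5+7.9+1.1 = 10.5
Cheapest is Linby → Dunly → Kelso → Marden at 10.5 km.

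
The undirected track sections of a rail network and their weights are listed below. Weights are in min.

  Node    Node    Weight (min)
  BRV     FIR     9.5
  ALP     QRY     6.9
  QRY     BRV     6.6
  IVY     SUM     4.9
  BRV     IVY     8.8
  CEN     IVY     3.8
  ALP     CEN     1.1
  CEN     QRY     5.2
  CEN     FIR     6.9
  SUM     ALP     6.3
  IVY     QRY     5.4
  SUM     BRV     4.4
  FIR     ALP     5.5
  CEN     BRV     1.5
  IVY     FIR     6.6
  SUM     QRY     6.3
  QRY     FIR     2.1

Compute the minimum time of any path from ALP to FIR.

5.5 min

Shortest distances from ALP:
ALP: 0
CEN: 1.1  (via ALP)
BRV: 2.6  (via CEN)
IVY: 4.9  (via CEN)
FIR: 5.5  (via ALP)
Shortest route: ALP → FIR = 5.5 min.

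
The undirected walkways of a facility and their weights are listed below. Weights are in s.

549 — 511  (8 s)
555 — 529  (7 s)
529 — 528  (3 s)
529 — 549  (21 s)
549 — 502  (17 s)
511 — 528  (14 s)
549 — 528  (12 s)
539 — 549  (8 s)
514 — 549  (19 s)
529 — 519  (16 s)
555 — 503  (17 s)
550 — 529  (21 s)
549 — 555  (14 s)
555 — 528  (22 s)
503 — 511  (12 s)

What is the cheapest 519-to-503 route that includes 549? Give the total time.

Shortest 519→549: 519–529–528–549 = 31
Shortest 549→503: 549–511–503 = 20
Total via 549: 31 + 20 = 51 s.

51 s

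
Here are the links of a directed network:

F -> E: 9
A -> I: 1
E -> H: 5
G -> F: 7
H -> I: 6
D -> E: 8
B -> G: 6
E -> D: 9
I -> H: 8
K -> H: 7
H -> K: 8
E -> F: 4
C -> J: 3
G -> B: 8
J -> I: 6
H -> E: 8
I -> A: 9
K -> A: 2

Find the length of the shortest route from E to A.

15

Compare a few routes:
E → H → I → A: 5+6+9 = 20
E → H → K → A: 5+8+2 = 15
Cheapest is E → H → K → A at 15.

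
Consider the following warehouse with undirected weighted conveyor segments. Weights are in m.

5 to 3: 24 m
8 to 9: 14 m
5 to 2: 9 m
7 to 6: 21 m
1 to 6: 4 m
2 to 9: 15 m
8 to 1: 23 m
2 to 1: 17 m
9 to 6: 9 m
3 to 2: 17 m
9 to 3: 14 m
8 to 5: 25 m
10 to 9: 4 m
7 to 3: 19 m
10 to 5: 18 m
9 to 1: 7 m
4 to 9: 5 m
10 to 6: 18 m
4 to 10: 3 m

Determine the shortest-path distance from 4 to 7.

35 m

Running Dijkstra from 4:
4: 0
10: 3  (via 4)
9: 5  (via 4)
1: 12  (via 9)
6: 14  (via 9)
3: 19  (via 9)
8: 19  (via 9)
2: 20  (via 9)
5: 21  (via 10)
7: 35  (via 6)
Shortest route: 4 → 9 → 6 → 7 = 35 m.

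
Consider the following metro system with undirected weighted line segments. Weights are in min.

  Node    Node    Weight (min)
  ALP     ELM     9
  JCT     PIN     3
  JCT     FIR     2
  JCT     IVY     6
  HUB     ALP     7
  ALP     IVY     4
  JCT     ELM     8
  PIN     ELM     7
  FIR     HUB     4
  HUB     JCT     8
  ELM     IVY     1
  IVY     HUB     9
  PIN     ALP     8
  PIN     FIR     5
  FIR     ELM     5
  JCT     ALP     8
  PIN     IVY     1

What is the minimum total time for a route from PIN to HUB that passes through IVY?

Best PIN to IVY: PIN–IVY costing 1
Best IVY to HUB: IVY–HUB costing 9
Total via IVY: 1 + 9 = 10 min.

10 min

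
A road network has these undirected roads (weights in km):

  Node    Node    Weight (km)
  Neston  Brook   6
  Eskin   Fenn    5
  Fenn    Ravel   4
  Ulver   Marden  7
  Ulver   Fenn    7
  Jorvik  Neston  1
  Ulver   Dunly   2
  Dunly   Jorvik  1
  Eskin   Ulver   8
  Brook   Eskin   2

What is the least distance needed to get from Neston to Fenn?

Settle nodes by increasing distance from Neston:
Neston: 0
Jorvik: 1  (via Neston)
Dunly: 2  (via Jorvik)
Ulver: 4  (via Dunly)
Brook: 6  (via Neston)
Eskin: 8  (via Brook)
Fenn: 11  (via Ulver)
Shortest route: Neston–Jorvik–Dunly–Ulver–Fenn = 11 km.

11 km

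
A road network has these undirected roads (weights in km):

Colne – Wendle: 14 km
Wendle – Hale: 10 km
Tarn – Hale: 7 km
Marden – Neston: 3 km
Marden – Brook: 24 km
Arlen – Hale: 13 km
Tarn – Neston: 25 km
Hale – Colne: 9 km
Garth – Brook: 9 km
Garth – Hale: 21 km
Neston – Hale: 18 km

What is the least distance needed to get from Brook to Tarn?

Compare a few routes:
Brook → Garth → Hale → Tarn: 9+21+7 = 37
Brook → Marden → Neston → Tarn: 24+3+25 = 52
Brook → Marden → Neston → Hale → Tarn: 24+3+18+7 = 52
Cheapest is Brook → Garth → Hale → Tarn at 37 km.

37 km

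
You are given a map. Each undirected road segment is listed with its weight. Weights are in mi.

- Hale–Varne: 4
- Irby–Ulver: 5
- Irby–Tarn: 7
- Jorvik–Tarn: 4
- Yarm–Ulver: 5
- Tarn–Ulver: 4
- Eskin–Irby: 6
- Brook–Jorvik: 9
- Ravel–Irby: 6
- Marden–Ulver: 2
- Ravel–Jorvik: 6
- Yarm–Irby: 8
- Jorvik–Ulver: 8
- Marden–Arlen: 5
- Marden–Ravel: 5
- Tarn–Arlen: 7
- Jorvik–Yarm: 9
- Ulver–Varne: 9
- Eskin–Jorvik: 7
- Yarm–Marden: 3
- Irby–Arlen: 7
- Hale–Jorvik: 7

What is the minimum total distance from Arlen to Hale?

18 mi

Shortest distances from Arlen:
Arlen: 0
Marden: 5  (via Arlen)
Tarn: 7  (via Arlen)
Irby: 7  (via Arlen)
Ulver: 7  (via Marden)
Yarm: 8  (via Marden)
Ravel: 10  (via Marden)
Jorvik: 11  (via Tarn)
Eskin: 13  (via Irby)
Varne: 16  (via Ulver)
Hale: 18  (via Jorvik)
Shortest route: Arlen → Tarn → Jorvik → Hale = 18 mi.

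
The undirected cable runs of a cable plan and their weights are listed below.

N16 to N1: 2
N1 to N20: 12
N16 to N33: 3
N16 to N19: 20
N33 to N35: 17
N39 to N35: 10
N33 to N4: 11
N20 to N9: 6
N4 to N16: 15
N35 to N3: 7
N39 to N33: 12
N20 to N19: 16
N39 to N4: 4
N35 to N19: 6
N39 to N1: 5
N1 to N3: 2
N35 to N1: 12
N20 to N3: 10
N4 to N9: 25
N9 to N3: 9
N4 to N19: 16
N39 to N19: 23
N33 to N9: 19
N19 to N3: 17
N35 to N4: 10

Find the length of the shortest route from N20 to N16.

14

Compare a few routes:
N20 → N1 → N16: 12+2 = 14
N20 → N3 → N35 → N1 → N16: 10+7+12+2 = 31
N20 → N9 → N3 → N1 → N16: 6+9+2+2 = 19
N20 → N9 → N33 → N16: 6+19+3 = 28
Cheapest is N20 → N1 → N16 at 14.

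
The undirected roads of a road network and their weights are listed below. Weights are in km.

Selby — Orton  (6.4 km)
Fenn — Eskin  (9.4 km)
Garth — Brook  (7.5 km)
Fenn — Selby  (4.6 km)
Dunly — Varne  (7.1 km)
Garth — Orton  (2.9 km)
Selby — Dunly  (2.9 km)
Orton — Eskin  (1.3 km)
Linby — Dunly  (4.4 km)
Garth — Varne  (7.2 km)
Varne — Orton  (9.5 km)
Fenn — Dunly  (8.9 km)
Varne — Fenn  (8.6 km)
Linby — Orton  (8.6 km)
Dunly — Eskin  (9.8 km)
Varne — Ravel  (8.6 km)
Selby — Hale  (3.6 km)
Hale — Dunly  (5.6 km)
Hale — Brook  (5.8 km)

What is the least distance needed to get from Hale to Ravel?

Compare a few routes:
Hale–Selby–Dunly–Varne–Ravel: 3.6+2.9+7.1+8.6 = 22.2
Hale–Dunly–Varne–Ravel: 5.6+7.1+8.6 = 21.3
Hale–Selby–Fenn–Varne–Ravel: 3.6+4.6+8.6+8.6 = 25.4
The minimum is 21.3 km via Hale–Dunly–Varne–Ravel.

21.3 km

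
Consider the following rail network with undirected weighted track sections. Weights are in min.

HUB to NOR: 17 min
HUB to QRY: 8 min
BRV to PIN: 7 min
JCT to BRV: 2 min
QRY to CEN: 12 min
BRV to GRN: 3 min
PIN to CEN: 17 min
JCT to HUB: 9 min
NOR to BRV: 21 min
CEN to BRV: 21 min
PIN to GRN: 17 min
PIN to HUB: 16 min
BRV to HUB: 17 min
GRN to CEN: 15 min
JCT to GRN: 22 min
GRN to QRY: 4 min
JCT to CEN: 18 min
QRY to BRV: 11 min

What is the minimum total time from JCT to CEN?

Compare a few routes:
JCT–BRV–GRN–CEN: 2+3+15 = 20
JCT–CEN: 18 = 18
The minimum is 18 min via JCT–CEN.

18 min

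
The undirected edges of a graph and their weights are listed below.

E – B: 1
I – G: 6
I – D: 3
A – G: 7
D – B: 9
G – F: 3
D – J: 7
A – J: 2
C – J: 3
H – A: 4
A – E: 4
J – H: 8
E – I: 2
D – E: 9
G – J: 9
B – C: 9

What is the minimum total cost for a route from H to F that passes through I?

19

Shortest H→I: H–A–E–I = 10
Best I to F: I–G–F costing 9
Total via I: 10 + 9 = 19.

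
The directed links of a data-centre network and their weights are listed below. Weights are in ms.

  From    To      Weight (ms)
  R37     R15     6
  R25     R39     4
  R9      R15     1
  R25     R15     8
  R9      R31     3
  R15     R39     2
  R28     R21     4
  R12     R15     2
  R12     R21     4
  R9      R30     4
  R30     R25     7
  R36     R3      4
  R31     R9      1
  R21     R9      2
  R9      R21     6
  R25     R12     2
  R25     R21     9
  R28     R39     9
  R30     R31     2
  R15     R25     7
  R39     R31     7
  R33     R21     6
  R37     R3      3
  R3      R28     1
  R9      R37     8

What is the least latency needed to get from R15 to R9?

10 ms

Running Dijkstra from R15:
R15: 0
R39: 2  (via R15)
R25: 7  (via R15)
R12: 9  (via R25)
R31: 9  (via R39)
R9: 10  (via R31)
Shortest route: R15–R39–R31–R9 = 10 ms.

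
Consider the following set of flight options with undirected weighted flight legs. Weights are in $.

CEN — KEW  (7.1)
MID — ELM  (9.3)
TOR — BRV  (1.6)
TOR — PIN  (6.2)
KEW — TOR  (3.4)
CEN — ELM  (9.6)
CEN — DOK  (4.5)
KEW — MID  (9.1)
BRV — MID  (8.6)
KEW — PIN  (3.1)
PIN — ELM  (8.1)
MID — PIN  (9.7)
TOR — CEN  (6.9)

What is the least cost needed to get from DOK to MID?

$20.7

Enumerating some paths:
DOK–CEN–ELM–MID: 4.5+9.6+9.3 = 23.4
DOK–CEN–KEW–MID: 4.5+7.1+9.1 = 20.7
DOK–CEN–TOR–BRV–MID: 4.5+6.9+1.6+8.6 = 21.6
Cheapest is DOK–CEN–KEW–MID at $20.7.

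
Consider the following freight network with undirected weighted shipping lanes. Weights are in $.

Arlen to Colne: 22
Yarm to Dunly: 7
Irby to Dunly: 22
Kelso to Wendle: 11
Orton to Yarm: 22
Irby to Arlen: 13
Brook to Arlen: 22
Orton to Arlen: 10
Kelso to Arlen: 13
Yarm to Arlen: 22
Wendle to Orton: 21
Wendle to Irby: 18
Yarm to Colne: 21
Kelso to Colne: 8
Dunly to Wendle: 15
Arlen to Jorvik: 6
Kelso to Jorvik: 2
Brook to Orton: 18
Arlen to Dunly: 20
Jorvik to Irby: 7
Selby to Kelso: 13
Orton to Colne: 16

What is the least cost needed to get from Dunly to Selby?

$39

Candidate routes:
Dunly → Wendle → Kelso → Selby: 15+11+13 = 39
Dunly → Arlen → Jorvik → Kelso → Selby: 20+6+2+13 = 41
Dunly → Irby → Jorvik → Kelso → Selby: 22+7+2+13 = 44
The minimum is $39 via Dunly → Wendle → Kelso → Selby.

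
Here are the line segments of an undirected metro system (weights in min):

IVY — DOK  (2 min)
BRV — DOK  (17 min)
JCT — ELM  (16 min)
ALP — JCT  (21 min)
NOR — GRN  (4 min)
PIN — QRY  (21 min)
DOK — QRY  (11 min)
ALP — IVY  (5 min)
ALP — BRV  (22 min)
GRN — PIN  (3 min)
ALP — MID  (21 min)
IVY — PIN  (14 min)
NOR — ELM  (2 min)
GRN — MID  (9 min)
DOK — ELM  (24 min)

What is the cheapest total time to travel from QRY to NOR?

Compare a few routes:
QRY → DOK → IVY → ALP → MID → GRN → NOR: 11+2+5+21+9+4 = 52
QRY → DOK → IVY → PIN → GRN → NOR: 11+2+14+3+4 = 34
QRY → DOK → ELM → NOR: 11+24+2 = 37
QRY → PIN → GRN → NOR: 21+3+4 = 28
The minimum is 28 min via QRY → PIN → GRN → NOR.

28 min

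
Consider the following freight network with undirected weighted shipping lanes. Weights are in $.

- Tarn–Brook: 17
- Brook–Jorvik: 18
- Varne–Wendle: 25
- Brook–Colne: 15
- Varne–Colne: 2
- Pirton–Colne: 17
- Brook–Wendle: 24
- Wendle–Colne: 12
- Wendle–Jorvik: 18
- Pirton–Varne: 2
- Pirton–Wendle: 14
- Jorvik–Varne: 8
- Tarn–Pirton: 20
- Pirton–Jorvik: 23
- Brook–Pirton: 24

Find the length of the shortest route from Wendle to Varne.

$14

Settle nodes by increasing distance from Wendle:
Wendle: 0
Colne: 12  (via Wendle)
Varne: 14  (via Colne)
Shortest route: Wendle → Colne → Varne = $14.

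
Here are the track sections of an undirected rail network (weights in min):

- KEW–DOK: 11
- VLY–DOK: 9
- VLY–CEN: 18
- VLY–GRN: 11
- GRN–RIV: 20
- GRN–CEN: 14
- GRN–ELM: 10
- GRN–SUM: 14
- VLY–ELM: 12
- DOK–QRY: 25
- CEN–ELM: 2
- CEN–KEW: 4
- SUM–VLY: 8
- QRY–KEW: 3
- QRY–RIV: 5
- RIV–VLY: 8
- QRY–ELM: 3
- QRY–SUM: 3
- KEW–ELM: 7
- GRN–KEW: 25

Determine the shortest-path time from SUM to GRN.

Compare a few routes:
SUM–QRY–ELM–GRN: 3+3+10 = 16
SUM–GRN: 14 = 14
The minimum is 14 min via SUM–GRN.

14 min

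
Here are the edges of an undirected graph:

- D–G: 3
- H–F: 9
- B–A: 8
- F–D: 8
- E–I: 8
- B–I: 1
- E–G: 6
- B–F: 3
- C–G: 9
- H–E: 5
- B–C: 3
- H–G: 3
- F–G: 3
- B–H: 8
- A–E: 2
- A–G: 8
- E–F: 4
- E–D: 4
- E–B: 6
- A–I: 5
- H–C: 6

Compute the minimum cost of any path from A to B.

6

Running Dijkstra from A:
A: 0
E: 2  (via A)
I: 5  (via A)
B: 6  (via I)
Shortest route: A–I–B = 6.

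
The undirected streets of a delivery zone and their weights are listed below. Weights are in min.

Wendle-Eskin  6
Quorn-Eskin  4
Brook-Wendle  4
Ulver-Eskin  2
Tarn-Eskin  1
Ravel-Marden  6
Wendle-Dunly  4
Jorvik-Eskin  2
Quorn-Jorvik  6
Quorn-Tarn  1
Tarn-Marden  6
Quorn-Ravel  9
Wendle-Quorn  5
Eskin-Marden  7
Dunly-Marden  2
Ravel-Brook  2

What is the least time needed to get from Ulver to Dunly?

11 min

Running Dijkstra from Ulver:
Ulver: 0
Eskin: 2  (via Ulver)
Tarn: 3  (via Eskin)
Jorvik: 4  (via Eskin)
Quorn: 4  (via Tarn)
Wendle: 8  (via Eskin)
Marden: 9  (via Eskin)
Dunly: 11  (via Marden)
Shortest route: Ulver–Eskin–Marden–Dunly = 11 min.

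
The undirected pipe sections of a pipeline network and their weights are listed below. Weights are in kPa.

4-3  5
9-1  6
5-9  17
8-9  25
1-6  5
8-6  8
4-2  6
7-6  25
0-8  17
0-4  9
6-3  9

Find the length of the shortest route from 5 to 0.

51 kPa

Enumerating some paths:
5 - 9 - 1 - 6 - 3 - 4 - 0: 17+6+5+9+5+9 = 51
5 - 9 - 1 - 6 - 8 - 0: 17+6+5+8+17 = 53
The minimum is 51 kPa via 5 - 9 - 1 - 6 - 3 - 4 - 0.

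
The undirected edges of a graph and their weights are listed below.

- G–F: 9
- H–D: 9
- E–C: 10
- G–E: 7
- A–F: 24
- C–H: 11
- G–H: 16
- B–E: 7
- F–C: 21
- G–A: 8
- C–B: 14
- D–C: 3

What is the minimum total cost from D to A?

28

Running Dijkstra from D:
D: 0
C: 3  (via D)
H: 9  (via D)
E: 13  (via C)
B: 17  (via C)
G: 20  (via E)
F: 24  (via C)
A: 28  (via G)
Shortest route: D → C → E → G → A = 28.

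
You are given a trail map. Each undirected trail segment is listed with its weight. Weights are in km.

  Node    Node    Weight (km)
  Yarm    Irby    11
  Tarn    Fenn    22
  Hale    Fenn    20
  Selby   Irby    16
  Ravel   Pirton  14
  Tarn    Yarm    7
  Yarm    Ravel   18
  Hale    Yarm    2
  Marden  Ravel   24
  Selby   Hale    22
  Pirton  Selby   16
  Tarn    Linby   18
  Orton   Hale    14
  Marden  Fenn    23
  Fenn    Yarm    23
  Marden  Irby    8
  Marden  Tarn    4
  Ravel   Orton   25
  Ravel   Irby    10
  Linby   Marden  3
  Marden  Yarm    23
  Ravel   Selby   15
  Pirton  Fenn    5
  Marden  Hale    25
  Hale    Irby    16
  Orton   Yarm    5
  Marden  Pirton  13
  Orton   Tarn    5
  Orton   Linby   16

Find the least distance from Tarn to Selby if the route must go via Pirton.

33 km

Shortest Tarn→Pirton: Tarn–Marden–Pirton = 17
Best Pirton to Selby: Pirton–Selby costing 16
Total via Pirton: 17 + 16 = 33 km.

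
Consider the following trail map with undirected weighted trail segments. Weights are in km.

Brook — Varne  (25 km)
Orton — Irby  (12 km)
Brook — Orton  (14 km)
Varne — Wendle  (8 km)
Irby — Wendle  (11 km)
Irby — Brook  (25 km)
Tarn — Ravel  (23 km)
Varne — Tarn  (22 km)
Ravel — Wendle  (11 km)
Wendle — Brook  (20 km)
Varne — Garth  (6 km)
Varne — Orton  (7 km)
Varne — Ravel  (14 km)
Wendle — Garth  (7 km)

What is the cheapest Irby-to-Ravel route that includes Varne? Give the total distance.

Best Irby to Varne: Irby–Wendle–Varne costing 19
Shortest Varne→Ravel: Varne–Ravel = 14
Total via Varne: 19 + 14 = 33 km.

33 km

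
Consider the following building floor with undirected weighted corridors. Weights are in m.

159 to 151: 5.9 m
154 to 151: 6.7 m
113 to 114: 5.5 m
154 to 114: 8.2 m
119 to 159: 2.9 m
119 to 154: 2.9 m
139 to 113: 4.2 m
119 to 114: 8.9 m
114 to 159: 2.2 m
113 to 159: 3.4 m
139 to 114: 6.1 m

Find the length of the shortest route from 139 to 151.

Shortest distances from 139:
139: 0
113: 4.2  (via 139)
114: 6.1  (via 139)
159: 7.6  (via 113)
119: 10.5  (via 159)
154: 13.4  (via 119)
151: 13.5  (via 159)
Shortest route: 139 → 113 → 159 → 151 = 13.5 m.

13.5 m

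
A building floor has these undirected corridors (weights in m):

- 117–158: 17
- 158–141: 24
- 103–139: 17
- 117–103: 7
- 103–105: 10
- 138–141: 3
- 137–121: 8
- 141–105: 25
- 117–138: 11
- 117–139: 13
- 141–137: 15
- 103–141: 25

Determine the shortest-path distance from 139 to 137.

42 m

Enumerating some paths:
139 → 103 → 141 → 137: 17+25+15 = 57
139 → 103 → 117 → 138 → 141 → 137: 17+7+11+3+15 = 53
139 → 117 → 138 → 141 → 137: 13+11+3+15 = 42
Cheapest is 139 → 117 → 138 → 141 → 137 at 42 m.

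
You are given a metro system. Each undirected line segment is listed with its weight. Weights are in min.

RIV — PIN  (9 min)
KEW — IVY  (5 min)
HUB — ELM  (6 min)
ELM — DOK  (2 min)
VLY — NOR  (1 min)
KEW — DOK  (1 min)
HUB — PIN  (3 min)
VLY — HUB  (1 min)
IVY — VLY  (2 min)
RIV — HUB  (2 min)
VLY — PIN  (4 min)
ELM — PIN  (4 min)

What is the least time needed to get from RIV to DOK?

10 min

Settle nodes by increasing distance from RIV:
RIV: 0
HUB: 2  (via RIV)
VLY: 3  (via HUB)
NOR: 4  (via VLY)
IVY: 5  (via VLY)
PIN: 5  (via HUB)
ELM: 8  (via HUB)
DOK: 10  (via ELM)
Shortest route: RIV–HUB–ELM–DOK = 10 min.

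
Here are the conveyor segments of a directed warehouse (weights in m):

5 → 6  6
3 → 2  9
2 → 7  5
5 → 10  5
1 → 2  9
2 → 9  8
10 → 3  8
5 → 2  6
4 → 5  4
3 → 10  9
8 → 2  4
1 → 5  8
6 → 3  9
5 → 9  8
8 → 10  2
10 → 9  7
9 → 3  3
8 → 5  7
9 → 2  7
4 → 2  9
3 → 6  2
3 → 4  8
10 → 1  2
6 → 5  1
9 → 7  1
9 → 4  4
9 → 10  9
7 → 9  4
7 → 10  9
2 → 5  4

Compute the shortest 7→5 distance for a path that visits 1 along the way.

19 m

Shortest 7→1: 7 → 10 → 1 = 11
Shortest 1→5: 1 → 5 = 8
Total via 1: 11 + 8 = 19 m.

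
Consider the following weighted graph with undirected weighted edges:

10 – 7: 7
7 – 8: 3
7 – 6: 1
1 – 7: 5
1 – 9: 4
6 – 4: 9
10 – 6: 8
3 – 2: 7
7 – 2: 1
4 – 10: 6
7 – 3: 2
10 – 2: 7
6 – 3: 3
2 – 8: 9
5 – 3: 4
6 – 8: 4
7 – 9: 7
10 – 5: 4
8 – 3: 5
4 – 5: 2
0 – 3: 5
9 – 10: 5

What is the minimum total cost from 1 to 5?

Shortest distances from 1:
1: 0
9: 4  (via 1)
7: 5  (via 1)
2: 6  (via 7)
6: 6  (via 7)
3: 7  (via 7)
8: 8  (via 7)
10: 9  (via 9)
5: 11  (via 3)
Shortest route: 1–7–3–5 = 11.

11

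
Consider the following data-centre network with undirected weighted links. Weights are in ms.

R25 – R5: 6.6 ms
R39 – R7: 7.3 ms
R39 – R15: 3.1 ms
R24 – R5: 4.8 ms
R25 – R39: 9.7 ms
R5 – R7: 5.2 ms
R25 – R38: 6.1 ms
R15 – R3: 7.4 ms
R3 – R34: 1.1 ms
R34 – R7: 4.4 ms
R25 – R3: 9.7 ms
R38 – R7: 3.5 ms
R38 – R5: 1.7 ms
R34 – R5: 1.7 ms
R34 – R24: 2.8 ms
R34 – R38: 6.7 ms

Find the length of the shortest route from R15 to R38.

Compare a few routes:
R15–R3–R34–R38: 7.4+1.1+6.7 = 15.2
R15–R39–R7–R38: 3.1+7.3+3.5 = 13.9
R15–R3–R34–R5–R38: 7.4+1.1+1.7+1.7 = 11.9
Cheapest is R15–R3–R34–R5–R38 at 11.9 ms.

11.9 ms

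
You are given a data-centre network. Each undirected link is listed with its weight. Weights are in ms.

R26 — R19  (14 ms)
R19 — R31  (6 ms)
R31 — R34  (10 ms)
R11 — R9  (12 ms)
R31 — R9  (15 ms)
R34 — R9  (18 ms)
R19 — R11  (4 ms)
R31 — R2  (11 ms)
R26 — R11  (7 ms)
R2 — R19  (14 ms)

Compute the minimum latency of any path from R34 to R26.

Settle nodes by increasing distance from R34:
R34: 0
R31: 10  (via R34)
R19: 16  (via R31)
R9: 18  (via R34)
R11: 20  (via R19)
R2: 21  (via R31)
R26: 27  (via R11)
Shortest route: R34 → R31 → R19 → R11 → R26 = 27 ms.

27 ms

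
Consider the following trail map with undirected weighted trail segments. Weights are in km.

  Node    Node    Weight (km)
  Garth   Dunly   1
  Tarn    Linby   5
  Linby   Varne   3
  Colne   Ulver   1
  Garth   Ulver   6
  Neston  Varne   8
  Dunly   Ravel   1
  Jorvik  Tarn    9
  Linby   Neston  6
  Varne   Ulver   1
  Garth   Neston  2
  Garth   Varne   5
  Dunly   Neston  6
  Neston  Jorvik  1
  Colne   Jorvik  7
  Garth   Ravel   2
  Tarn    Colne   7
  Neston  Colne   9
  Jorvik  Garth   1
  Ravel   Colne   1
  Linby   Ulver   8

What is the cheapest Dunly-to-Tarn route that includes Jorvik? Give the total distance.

Best Dunly to Jorvik: Dunly → Garth → Jorvik costing 2
Shortest Jorvik→Tarn: Jorvik → Tarn = 9
Total via Jorvik: 2 + 9 = 11 km.

11 km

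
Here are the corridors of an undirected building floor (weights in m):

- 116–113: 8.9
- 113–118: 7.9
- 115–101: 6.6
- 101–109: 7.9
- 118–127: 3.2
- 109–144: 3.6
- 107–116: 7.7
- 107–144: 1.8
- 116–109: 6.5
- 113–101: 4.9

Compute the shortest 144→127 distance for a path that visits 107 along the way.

29.5 m

Shortest 144→107: 144–107 = 1.8
Shortest 107→127: 107–116–113–118–127 = 27.7
Total via 107: 1.8 + 27.7 = 29.5 m.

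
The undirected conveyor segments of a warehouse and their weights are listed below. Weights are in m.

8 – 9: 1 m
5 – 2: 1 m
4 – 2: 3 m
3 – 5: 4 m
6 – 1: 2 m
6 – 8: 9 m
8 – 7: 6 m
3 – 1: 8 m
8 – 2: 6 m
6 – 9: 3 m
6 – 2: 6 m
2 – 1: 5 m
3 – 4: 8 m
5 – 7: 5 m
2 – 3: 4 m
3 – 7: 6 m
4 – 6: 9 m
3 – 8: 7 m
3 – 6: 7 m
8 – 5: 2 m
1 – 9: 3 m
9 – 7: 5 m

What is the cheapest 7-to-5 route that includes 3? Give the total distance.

10 m

Shortest 7→3: 7 → 3 = 6
Shortest 3→5: 3 → 5 = 4
Total via 3: 6 + 4 = 10 m.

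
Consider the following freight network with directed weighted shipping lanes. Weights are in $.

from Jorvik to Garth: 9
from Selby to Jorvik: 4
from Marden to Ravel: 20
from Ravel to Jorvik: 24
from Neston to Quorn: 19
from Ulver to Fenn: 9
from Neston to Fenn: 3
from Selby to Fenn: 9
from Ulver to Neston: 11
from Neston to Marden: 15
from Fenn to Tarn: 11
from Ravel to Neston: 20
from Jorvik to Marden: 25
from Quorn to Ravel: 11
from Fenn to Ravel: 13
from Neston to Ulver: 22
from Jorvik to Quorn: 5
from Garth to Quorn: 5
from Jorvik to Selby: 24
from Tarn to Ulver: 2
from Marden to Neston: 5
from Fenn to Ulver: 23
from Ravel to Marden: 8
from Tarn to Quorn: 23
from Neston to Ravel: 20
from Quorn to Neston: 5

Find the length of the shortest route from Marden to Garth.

Compare a few routes:
Marden–Ravel–Jorvik–Garth: 20+24+9 = 53
Marden–Neston–Ravel–Jorvik–Garth: 5+20+24+9 = 58
Marden–Neston–Fenn–Ravel–Jorvik–Garth: 5+3+13+24+9 = 54
Cheapest is Marden–Ravel–Jorvik–Garth at $53.

$53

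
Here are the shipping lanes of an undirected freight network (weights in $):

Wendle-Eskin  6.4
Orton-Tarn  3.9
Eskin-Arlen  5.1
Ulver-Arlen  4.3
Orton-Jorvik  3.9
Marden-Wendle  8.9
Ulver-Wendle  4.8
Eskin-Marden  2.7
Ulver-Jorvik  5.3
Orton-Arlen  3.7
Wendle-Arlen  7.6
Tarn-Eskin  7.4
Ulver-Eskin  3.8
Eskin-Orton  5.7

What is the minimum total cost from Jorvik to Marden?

$11.8

Candidate routes:
Jorvik–Orton–Arlen–Eskin–Marden: 3.9+3.7+5.1+2.7 = 15.4
Jorvik–Orton–Eskin–Marden: 3.9+5.7+2.7 = 12.3
Jorvik–Ulver–Eskin–Marden: 5.3+3.8+2.7 = 11.8
Cheapest is Jorvik–Ulver–Eskin–Marden at $11.8.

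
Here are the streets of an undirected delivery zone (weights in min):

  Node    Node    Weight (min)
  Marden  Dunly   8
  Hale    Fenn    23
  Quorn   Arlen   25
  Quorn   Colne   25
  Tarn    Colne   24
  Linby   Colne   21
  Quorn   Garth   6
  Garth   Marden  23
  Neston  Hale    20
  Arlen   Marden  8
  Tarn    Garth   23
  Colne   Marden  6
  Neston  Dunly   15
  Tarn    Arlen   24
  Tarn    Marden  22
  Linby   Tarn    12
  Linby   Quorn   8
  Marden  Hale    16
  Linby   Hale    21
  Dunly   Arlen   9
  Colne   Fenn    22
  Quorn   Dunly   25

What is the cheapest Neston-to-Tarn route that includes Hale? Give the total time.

53 min

Shortest Neston→Hale: Neston–Hale = 20
Shortest Hale→Tarn: Hale–Linby–Tarn = 33
Total via Hale: 20 + 33 = 53 min.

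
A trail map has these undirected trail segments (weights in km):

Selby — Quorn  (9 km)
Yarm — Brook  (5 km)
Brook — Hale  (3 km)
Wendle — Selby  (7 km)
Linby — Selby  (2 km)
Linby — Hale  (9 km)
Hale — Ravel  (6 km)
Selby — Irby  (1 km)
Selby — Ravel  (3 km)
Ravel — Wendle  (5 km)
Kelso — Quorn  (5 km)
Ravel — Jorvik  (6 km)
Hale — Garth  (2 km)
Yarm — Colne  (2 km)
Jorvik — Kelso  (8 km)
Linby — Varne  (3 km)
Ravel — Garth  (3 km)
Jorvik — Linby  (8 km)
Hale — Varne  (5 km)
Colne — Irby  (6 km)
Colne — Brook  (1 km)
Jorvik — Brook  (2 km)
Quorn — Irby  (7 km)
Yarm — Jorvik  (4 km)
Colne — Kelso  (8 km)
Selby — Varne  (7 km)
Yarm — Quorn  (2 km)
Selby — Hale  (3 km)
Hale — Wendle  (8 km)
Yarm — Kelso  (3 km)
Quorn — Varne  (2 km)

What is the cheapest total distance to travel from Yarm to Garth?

Compare a few routes:
Yarm - Brook - Hale - Garth: 5+3+2 = 10
Yarm - Colne - Brook - Hale - Garth: 2+1+3+2 = 8
Yarm - Quorn - Varne - Hale - Garth: 2+2+5+2 = 11
Cheapest is Yarm - Colne - Brook - Hale - Garth at 8 km.

8 km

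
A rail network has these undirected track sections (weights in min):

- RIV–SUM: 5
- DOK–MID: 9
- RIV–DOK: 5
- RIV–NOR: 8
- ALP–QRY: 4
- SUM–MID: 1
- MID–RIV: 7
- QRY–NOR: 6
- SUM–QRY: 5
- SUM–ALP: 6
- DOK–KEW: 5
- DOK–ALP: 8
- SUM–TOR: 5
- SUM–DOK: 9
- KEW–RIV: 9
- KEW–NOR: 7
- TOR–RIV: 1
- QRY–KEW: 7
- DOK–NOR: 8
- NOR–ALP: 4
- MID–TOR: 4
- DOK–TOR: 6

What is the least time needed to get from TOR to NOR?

Compare a few routes:
TOR - RIV - NOR: 1+8 = 9
TOR - DOK - NOR: 6+8 = 14
Cheapest is TOR - RIV - NOR at 9 min.

9 min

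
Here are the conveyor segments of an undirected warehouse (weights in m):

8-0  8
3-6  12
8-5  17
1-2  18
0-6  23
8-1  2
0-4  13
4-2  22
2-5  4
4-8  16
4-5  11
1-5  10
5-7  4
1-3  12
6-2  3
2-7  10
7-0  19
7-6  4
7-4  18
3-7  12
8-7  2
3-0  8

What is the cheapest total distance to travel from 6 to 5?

Running Dijkstra from 6:
6: 0
2: 3  (via 6)
7: 4  (via 6)
8: 6  (via 7)
5: 7  (via 2)
Shortest route: 6–2–5 = 7 m.

7 m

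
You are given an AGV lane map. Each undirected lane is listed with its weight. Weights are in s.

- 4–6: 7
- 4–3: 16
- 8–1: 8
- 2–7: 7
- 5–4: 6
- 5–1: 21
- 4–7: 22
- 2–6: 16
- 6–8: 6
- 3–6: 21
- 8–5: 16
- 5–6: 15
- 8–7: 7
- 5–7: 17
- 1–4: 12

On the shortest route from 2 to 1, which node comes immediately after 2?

7

Candidate routes:
2–6–4–1: 16+7+12 = 35
2–6–8–1: 16+6+8 = 30
2–7–8–1: 7+7+8 = 22
Cheapest is 2–7–8–1 at 22 s.
So from 2 the first move is to 7.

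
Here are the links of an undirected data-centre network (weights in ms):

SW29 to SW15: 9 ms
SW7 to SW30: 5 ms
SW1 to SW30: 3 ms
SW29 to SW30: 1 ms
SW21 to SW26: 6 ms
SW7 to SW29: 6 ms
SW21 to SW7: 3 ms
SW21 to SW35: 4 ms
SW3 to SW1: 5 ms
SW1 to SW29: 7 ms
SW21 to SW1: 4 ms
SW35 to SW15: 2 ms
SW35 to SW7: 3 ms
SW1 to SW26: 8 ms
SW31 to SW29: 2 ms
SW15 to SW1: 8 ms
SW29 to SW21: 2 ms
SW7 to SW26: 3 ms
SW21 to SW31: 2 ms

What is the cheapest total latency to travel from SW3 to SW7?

Compare a few routes:
SW3 → SW1 → SW30 → SW7: 5+3+5 = 13
SW3 → SW1 → SW21 → SW7: 5+4+3 = 12
Cheapest is SW3 → SW1 → SW21 → SW7 at 12 ms.

12 ms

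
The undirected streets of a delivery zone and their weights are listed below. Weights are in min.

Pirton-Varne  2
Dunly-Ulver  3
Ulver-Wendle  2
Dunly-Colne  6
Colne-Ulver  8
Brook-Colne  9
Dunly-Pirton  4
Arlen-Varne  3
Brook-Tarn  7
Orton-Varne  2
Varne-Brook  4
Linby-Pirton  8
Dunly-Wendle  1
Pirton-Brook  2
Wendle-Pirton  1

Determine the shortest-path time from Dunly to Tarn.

11 min

Enumerating some paths:
Dunly → Wendle → Pirton → Brook → Tarn: 1+1+2+7 = 11
Dunly → Ulver → Wendle → Pirton → Brook → Tarn: 3+2+1+2+7 = 15
Dunly → Pirton → Brook → Tarn: 4+2+7 = 13
The minimum is 11 min via Dunly → Wendle → Pirton → Brook → Tarn.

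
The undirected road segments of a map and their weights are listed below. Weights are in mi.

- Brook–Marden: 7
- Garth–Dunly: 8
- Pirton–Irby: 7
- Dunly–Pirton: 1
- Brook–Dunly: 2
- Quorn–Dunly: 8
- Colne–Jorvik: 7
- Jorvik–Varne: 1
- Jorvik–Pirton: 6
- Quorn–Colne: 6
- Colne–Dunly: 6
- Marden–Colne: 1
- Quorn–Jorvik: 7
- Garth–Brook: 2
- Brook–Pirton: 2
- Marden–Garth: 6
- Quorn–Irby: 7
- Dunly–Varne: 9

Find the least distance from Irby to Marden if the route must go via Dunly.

Shortest Irby→Dunly: Irby → Pirton → Dunly = 8
Shortest Dunly→Marden: Dunly → Colne → Marden = 7
Total via Dunly: 8 + 7 = 15 mi.

15 mi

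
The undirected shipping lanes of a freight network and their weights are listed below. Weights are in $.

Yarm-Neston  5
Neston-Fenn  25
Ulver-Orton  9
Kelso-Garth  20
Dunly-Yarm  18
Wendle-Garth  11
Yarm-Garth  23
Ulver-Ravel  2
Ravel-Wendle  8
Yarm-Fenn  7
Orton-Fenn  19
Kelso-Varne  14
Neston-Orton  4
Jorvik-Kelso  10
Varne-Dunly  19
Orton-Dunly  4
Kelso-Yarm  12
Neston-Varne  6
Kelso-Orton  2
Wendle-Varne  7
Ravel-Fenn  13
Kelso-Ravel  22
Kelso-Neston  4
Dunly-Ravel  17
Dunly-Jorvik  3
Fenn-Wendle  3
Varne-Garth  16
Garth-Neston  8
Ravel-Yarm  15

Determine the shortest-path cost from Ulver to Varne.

$17

Compare a few routes:
Ulver - Orton - Neston - Varne: 9+4+6 = 19
Ulver - Ravel - Wendle - Varne: 2+8+7 = 17
Cheapest is Ulver - Ravel - Wendle - Varne at $17.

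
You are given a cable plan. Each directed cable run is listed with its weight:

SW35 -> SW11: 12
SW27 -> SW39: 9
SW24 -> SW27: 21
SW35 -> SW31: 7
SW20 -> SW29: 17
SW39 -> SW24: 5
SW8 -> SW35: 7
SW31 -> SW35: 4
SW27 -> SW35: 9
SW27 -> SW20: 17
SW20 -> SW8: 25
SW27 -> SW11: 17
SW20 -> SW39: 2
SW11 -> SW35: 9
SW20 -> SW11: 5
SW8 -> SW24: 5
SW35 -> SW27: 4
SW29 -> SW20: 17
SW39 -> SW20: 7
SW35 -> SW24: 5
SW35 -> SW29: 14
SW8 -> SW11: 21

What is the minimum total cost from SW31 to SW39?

17

Running Dijkstra from SW31:
SW31: 0
SW35: 4  (via SW31)
SW27: 8  (via SW35)
SW24: 9  (via SW35)
SW11: 16  (via SW35)
SW39: 17  (via SW27)
Shortest route: SW31 → SW35 → SW27 → SW39 = 17.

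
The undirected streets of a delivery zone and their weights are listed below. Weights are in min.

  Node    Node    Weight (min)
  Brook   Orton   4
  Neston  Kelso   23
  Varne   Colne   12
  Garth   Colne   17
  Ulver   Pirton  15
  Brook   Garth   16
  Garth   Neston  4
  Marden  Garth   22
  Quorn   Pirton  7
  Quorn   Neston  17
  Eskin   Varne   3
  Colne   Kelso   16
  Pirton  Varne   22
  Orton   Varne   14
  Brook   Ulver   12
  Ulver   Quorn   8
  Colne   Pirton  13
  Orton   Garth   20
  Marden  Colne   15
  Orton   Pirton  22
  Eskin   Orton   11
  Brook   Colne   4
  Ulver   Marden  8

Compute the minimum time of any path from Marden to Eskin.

30 min

Shortest distances from Marden:
Marden: 0
Ulver: 8  (via Marden)
Colne: 15  (via Marden)
Quorn: 16  (via Ulver)
Brook: 19  (via Colne)
Garth: 22  (via Marden)
Orton: 23  (via Brook)
Pirton: 23  (via Ulver)
Neston: 26  (via Garth)
Varne: 27  (via Colne)
Eskin: 30  (via Varne)
Shortest route: Marden–Colne–Varne–Eskin = 30 min.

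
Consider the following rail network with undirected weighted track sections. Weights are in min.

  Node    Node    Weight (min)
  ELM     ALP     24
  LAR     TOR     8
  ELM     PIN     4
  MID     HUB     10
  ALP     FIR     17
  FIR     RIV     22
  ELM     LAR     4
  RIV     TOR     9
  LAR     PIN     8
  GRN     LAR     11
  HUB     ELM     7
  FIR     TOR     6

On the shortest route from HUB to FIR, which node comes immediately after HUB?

Candidate routes:
HUB–ELM–LAR–TOR–RIV–FIR: 7+4+8+9+22 = 50
HUB–ELM–PIN–LAR–TOR–FIR: 7+4+8+8+6 = 33
HUB–ELM–ALP–FIR: 7+24+17 = 48
HUB–ELM–LAR–TOR–FIR: 7+4+8+6 = 25
The minimum is 25 min via HUB–ELM–LAR–TOR–FIR.
So from HUB the first move is to ELM.

ELM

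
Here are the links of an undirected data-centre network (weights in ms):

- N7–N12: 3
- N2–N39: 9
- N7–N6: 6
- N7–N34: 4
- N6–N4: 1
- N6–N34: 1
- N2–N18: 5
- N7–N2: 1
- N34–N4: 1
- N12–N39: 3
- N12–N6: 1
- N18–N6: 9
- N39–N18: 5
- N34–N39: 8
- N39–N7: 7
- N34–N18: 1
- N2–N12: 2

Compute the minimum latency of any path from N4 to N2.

4 ms

Settle nodes by increasing distance from N4:
N4: 0
N34: 1  (via N4)
N6: 1  (via N4)
N12: 2  (via N6)
N18: 2  (via N34)
N2: 4  (via N12)
Shortest route: N4–N6–N12–N2 = 4 ms.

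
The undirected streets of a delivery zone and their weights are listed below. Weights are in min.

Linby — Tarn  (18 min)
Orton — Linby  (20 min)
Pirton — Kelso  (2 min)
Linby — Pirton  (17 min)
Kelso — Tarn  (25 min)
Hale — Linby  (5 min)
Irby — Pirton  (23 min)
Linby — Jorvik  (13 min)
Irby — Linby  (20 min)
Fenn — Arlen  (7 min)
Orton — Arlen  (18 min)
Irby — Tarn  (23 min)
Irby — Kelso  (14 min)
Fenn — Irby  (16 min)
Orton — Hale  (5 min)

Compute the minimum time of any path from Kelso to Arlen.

Compare a few routes:
Kelso - Pirton - Irby - Fenn - Arlen: 2+23+16+7 = 48
Kelso - Pirton - Linby - Hale - Orton - Arlen: 2+17+5+5+18 = 47
Kelso - Irby - Fenn - Arlen: 14+16+7 = 37
Cheapest is Kelso - Irby - Fenn - Arlen at 37 min.

37 min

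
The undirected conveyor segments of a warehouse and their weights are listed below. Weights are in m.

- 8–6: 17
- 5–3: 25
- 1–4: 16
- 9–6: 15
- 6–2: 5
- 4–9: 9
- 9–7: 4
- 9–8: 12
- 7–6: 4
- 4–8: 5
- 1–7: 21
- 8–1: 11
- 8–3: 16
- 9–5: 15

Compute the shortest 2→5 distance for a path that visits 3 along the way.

63 m

Shortest 2→3: 2 → 6 → 8 → 3 = 38
Shortest 3→5: 3 → 5 = 25
Total via 3: 38 + 25 = 63 m.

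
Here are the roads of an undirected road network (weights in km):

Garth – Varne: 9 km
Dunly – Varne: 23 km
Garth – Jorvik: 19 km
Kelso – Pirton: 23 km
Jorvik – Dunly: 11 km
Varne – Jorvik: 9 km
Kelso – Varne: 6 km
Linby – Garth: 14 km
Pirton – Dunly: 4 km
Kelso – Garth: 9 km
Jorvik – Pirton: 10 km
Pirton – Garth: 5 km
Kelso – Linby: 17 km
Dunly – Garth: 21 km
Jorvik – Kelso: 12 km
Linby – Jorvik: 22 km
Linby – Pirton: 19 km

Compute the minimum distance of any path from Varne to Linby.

Running Dijkstra from Varne:
Varne: 0
Kelso: 6  (via Varne)
Jorvik: 9  (via Varne)
Garth: 9  (via Varne)
Pirton: 14  (via Garth)
Dunly: 18  (via Pirton)
Linby: 23  (via Kelso)
Shortest route: Varne–Kelso–Linby = 23 km.

23 km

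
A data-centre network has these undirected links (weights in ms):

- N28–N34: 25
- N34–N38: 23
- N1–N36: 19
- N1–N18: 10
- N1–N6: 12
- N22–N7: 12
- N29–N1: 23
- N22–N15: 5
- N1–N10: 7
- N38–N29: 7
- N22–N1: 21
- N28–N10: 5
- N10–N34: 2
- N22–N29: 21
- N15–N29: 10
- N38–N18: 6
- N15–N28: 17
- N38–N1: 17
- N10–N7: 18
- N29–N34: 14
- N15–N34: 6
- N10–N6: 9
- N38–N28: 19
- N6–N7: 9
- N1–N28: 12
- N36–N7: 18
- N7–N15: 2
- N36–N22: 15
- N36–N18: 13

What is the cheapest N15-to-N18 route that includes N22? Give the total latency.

Best N15 to N22: N15 → N22 costing 5
Best N22 to N18: N22 → N36 → N18 costing 28
Total via N22: 5 + 28 = 33 ms.

33 ms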